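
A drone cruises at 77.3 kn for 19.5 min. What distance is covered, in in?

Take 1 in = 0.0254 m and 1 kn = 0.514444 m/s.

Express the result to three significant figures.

77.3 kn × 0.514444 = 39.7665 m/s
19.5 min × 60 = 1170 s
d = v × t = 39.7665 m/s × 1170 s = 46526.8 m
46526.8 m ÷ (0.0254 m/in) = 1.83176×10⁶ in

1.83×10⁶ in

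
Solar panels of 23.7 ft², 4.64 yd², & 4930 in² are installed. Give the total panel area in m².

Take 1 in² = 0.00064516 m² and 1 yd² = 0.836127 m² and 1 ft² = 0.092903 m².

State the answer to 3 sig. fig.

9.26 m²

23.7 ft² × 0.092903 → 2.2018 m²
4.64 yd² × 0.836127 → 3.87963 m²
4930 in² × 0.00064516 → 3.18064 m²
Sum: 2.2018 + 3.87963 + 3.18064 = 9.26207 m²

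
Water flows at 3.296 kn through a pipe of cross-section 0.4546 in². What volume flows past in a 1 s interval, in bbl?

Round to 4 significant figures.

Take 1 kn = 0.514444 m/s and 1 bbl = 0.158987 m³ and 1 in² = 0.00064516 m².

0.003128 bbl

3.296 kn × 0.514444 = 1.69561 m/s
0.4546 in² × 0.00064516 = 2.9329×10⁻⁴ m²
V = v × A × t = 1.69561 m/s × 2.9329×10⁻⁴ m² × 1 s = 4.97305×10⁻⁴ m³
4.97305×10⁻⁴ m³ ÷ (0.158987 m³/bbl) = 0.00312796 bbl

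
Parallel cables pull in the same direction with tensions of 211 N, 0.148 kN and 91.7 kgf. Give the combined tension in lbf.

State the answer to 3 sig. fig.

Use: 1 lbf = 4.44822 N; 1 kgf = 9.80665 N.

283 lbf

211 N (already N)
0.148 kN × 1000 = 148 N
91.7 kgf × 9.80665 = 899.27 N
Combined: 211 + 148 + 899.27 = 1258.27 N
In lbf: 1258.27 / 4.44822 = 282.87 lbf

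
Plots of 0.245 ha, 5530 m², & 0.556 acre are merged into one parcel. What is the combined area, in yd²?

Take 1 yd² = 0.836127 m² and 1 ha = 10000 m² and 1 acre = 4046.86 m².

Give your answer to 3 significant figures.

1.22×10⁴ yd²

0.245 ha × 10000 = 2450 m²
5530 m² (already m²)
0.556 acre × 4046.86 = 2250.05 m²
Combined: 2450 + 5530 + 2250.05 = 10230 m²
In yd²: 10230 / 0.836127 = 12235 yd²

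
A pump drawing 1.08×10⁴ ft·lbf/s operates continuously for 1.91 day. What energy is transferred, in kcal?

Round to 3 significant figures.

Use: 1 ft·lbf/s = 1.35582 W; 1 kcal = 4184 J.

1.08×10⁴ ft·lbf/s × 1.35582 = 14642.9 W
1.91 day × 86400 = 165024 s
E = P × t = 14642.9 W × 165024 s = 2.41643×10⁹ J
2.41643×10⁹ J ÷ (4184 J/kcal) = 577541 kcal

5.78×10⁵ kcal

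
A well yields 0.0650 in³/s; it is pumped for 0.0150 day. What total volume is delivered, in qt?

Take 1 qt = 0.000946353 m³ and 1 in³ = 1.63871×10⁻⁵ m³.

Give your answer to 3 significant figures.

1.46 qt

0.0650 in³/s → 1.06516×10⁻⁶ m³/s
0.0150 day → 1296 s
V = Q × t = 1.06516×10⁻⁶ × 1296 = 0.00138045 m³
In qt: 0.00138045 / 0.000946353 = 1.45871 qt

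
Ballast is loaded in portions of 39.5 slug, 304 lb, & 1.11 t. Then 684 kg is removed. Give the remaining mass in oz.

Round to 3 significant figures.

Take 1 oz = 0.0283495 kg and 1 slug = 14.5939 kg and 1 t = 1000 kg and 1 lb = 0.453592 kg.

4.02×10⁴ oz

39.5 slug × 14.5939 = 576.459 kg
304 lb × 0.453592 = 137.892 kg
1.11 t × 1000 = 1110 kg
684 kg (already kg)
Net: 576.459 + 137.892 + 1110 − 684 = 1140.35 kg
In oz: 1140.35 / 0.0283495 = 40224.7 oz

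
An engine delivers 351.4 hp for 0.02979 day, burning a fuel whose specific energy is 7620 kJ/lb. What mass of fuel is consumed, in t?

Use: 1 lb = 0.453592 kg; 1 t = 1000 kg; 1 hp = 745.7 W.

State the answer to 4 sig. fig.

0.04015 t

351.4 hp → 262039 W
0.02979 day → 2573.86 s
E = P × t = 262039 × 2573.86 = 6.74452×10⁸ J
7620 kJ/lb → 1.67992×10⁷ J/kg
m = E / e_s = 6.74452×10⁸ / 1.67992×10⁷ = 40.1479 kg
In t: 40.1479 / 1000 = 0.0401479 t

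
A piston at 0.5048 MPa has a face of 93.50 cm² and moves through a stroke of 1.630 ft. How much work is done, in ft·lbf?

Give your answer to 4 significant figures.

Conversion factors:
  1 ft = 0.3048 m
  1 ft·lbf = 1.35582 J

0.5048 MPa → 504800 Pa
93.50 cm² → 0.00935 m²
F = P × A = 504800 × 0.00935 = 4719.88 N
1.630 ft → 0.496824 m
W = F × d = 4719.88 × 0.496824 = 2344.95 J
In ft·lbf: 2344.95 / 1.35582 = 1729.54 ft·lbf

1730 ft·lbf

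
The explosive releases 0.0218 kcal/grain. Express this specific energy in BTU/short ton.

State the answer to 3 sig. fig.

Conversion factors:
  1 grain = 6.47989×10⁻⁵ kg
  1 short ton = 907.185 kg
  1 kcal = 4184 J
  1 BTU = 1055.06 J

0.0218 kcal/grain × 4184 J/kcal ÷ 6.47989×10⁻⁵ kg/grain = 1.4076×10⁶ J/kg
1.4076×10⁶ J/kg ÷ 1055.06 J/BTU × 907.185 kg/short ton = 1.21031×10⁶ BTU/short ton

1.21×10⁶ BTU/short ton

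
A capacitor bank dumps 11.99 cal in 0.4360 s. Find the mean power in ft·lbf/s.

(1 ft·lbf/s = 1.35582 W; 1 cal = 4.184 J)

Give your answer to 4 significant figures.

84.86 ft·lbf/s

11.99 cal × 4.184 = 50.1662 J
P = E / t = 50.1662 J / 0.436 s = 115.06 W
115.06 W ÷ (1.35582 W/ft·lbf/s) = 84.8638 ft·lbf/s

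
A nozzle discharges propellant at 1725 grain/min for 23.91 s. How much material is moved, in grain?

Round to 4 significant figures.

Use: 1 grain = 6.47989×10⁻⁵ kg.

687.4 grain

1725 grain/min → 0.00186297 kg/s
m = ṁ × t = 0.00186297 × 23.91 = 0.0445436 kg
In grain: 0.0445436 / 6.47989×10⁻⁵ = 687.413 grain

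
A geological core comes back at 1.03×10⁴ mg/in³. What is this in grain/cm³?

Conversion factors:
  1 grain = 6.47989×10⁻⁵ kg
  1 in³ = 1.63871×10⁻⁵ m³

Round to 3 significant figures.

1.03×10⁴ mg/in³ × 10⁻⁶ kg/mg ÷ 1.63871×10⁻⁵ m³/in³ = 628.543 kg/m³
628.543 kg/m³ ÷ 6.47989×10⁻⁵ kg/grain × 10⁻⁶ m³/cm³ = 9.6999 grain/cm³

9.70 grain/cm³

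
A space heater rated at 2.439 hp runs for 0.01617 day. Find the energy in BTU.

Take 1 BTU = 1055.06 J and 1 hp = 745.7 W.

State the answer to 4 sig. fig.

2.439 hp × 745.7 → 1818.76 W
0.01617 day × 86400 → 1397.09 s
E = P × t = 1818.76 W × 1397.09 s = 2.54097×10⁶ J
2.54097×10⁶ J ÷ (1055.06 J/BTU) = 2408.37 BTU

2408 BTU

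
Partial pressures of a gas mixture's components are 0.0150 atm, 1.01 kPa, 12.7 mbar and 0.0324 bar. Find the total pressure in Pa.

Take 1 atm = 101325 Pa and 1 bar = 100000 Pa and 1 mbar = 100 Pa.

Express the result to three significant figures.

7040 Pa

0.0150 atm × 101325 = 1519.88 Pa
1.01 kPa × 1000 = 1010 Pa
12.7 mbar × 100 = 1270 Pa
0.0324 bar × 100000 = 3240 Pa
Combined: 1519.88 + 1010 + 1270 + 3240 = 7039.88 Pa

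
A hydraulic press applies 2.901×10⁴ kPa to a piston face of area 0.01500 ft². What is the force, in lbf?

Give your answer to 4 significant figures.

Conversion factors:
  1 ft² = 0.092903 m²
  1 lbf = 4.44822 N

9088 lbf

2.901×10⁴ kPa × 1000 = 2.901×10⁷ Pa
0.01500 ft² × 0.092903 = 0.00139354 m²
F = P × A = 2.901×10⁷ Pa × 0.00139354 m² = 40426.6 N
40426.6 N ÷ (4.44822 N/lbf) = 9088.26 lbf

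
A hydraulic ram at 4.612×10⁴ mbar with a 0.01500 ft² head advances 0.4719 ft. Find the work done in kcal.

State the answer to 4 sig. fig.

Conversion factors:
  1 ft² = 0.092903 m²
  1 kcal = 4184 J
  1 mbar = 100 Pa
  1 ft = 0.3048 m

4.612×10⁴ mbar → 4.612×10⁶ Pa
0.01500 ft² → 0.00139354 m²
F = P × A = 4.612×10⁶ × 0.00139354 = 6427.01 N
0.4719 ft → 0.143835 m
W = F × d = 6427.01 × 0.143835 = 924.429 J
In kcal: 924.429 / 4184 = 0.220944 kcal

0.2209 kcal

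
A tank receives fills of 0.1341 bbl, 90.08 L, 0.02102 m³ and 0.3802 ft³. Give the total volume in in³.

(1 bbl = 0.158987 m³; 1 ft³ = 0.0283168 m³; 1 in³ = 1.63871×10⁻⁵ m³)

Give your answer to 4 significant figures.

0.1341 bbl × 0.158987 → 0.0213202 m³
90.08 L × 0.001 → 0.09008 m³
0.02102 m³ (already m³)
0.3802 ft³ × 0.0283168 → 0.010766 m³
Combined: 0.0213202 + 0.09008 + 0.02102 + 0.010766 = 0.143186 m³
In in³: 0.143186 / 1.63871×10⁻⁵ = 8737.73 in³

8738 in³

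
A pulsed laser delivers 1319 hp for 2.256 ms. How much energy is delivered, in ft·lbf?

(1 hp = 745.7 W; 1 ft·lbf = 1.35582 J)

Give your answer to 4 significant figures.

1637 ft·lbf

1319 hp × 745.7 → 983578 W
2.256 ms × 0.001 → 0.002256 s
E = P × t = 983578 W × 0.002256 s = 2218.95 J
2218.95 J ÷ (1.35582 J/ft·lbf) = 1636.61 ft·lbf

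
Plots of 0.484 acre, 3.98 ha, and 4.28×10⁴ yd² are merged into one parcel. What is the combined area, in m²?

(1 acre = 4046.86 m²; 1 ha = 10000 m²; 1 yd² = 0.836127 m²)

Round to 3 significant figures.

7.75×10⁴ m²

0.484 acre × 4046.86 = 1958.68 m²
3.98 ha × 10000 = 39800 m²
4.28×10⁴ yd² × 0.836127 = 35786.2 m²
Combined: 1958.68 + 39800 + 35786.2 = 77544.9 m²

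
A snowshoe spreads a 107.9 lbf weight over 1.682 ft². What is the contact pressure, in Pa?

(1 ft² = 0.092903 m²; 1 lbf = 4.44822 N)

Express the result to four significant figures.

107.9 lbf × 4.44822 = 479.963 N
1.682 ft² × 0.092903 = 0.156263 m²
P = F / A = 479.963 N / 0.156263 m² = 3071.51 Pa

3072 Pa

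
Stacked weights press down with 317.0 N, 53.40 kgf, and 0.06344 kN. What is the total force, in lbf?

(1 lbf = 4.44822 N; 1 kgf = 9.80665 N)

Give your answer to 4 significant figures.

317.0 N (already N)
53.40 kgf × 9.80665 → 523.675 N
0.06344 kN × 1000 → 63.44 N
Combined: 317 + 523.675 + 63.44 = 904.115 N
In lbf: 904.115 / 4.44822 = 203.253 lbf

203.3 lbf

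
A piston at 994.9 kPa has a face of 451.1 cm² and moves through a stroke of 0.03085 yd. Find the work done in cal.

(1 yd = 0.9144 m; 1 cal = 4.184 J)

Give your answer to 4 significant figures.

302.6 cal

994.9 kPa → 994900 Pa
451.1 cm² → 0.04511 m²
F = P × A = 994900 × 0.04511 = 44879.9 N
0.03085 yd → 0.0282092 m
W = F × d = 44879.9 × 0.0282092 = 1266.03 J
In cal: 1266.03 / 4.184 = 302.588 cal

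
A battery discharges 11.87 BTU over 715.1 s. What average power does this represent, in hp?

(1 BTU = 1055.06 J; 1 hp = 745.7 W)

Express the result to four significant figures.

11.87 BTU × 1055.06 → 12523.6 J
P = E / t = 12523.6 J / 715.1 s = 17.5131 W
17.5131 W ÷ (745.7 W/hp) = 0.0234854 hp

0.02349 hp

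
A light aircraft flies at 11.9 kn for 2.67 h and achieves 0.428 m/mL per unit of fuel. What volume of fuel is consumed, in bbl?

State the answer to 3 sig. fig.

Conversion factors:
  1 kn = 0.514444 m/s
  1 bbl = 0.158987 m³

0.865 bbl

11.9 kn → 6.12188 m/s
2.67 h → 9612 s
d = v × t = 6.12188 × 9612 = 58843.5 m
0.428 m/mL → 428000 m/m³
V = d / (distance per unit fuel) = 58843.5 / 428000 = 0.137485 m³
In bbl: 0.137485 / 0.158987 = 0.864756 bbl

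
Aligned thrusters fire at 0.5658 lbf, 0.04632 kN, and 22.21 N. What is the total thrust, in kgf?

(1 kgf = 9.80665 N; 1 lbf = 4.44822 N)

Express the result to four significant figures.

7.245 kgf

0.5658 lbf × 4.44822 = 2.5168 N
0.04632 kN × 1000 = 46.32 N
22.21 N (already N)
Total: 2.5168 + 46.32 + 22.21 = 71.0468 N
In kgf: 71.0468 / 9.80665 = 7.24476 kgf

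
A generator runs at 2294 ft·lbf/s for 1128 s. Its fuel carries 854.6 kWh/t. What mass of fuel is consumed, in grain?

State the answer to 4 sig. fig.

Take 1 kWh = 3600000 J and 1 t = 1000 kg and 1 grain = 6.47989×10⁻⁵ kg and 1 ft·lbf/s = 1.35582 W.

1.760×10⁴ grain

2294 ft·lbf/s → 3110.25 W
E = P × t = 3110.25 × 1128 = 3.50836×10⁶ J
854.6 kWh/t → 3.07656×10⁶ J/kg
m = E / e_s = 3.50836×10⁶ / 3.07656×10⁶ = 1.14035 kg
In grain: 1.14035 / 6.47989×10⁻⁵ = 17598.3 grain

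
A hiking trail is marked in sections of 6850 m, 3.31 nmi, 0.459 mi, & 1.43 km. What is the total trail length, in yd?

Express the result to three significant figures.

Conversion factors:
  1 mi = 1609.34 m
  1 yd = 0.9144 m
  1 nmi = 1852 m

1.66×10⁴ yd

6850 m (already m)
3.31 nmi × 1852 = 6130.12 m
0.459 mi × 1609.34 = 738.687 m
1.43 km × 1000 = 1430 m
Total: 6850 + 6130.12 + 738.687 + 1430 = 15148.8 m
In yd: 15148.8 / 0.9144 = 16566.9 yd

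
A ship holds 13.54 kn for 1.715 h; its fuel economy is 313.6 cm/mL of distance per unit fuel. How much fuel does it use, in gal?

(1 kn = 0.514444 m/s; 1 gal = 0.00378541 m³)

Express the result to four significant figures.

13.54 kn → 6.96557 m/s
1.715 h → 6174 s
d = v × t = 6.96557 × 6174 = 43005.4 m
313.6 cm/mL → 3.136×10⁶ m/m³
V = d / (distance per unit fuel) = 43005.4 / 3.136×10⁶ = 0.0137135 m³
In gal: 0.0137135 / 0.00378541 = 3.62273 gal

3.623 gal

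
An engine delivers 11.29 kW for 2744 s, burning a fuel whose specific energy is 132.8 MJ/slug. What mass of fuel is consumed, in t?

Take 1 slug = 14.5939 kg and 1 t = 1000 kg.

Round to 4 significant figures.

11.29 kW → 11290 W
E = P × t = 11290 × 2744 = 3.09798×10⁷ J
132.8 MJ/slug → 9.09969×10⁶ J/kg
m = E / e_s = 3.09798×10⁷ / 9.09969×10⁶ = 3.40449 kg
In t: 3.40449 / 1000 = 0.00340449 t

0.003404 t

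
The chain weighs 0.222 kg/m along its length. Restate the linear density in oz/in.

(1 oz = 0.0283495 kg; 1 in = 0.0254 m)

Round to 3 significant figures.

0.199 oz/in

0.222 kg/m is already 0.222 kg/m
0.222 kg/m ÷ 0.0283495 kg/oz × 0.0254 m/in = 0.198903 oz/in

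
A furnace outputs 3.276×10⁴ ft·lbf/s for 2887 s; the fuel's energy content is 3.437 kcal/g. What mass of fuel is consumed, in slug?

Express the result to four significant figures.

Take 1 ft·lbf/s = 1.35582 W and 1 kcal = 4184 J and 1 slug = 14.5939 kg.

3.276×10⁴ ft·lbf/s → 44416.7 W
E = P × t = 44416.7 × 2887 = 1.28231×10⁸ J
3.437 kcal/g → 1.43804×10⁷ J/kg
m = E / e_s = 1.28231×10⁸ / 1.43804×10⁷ = 8.91707 kg
In slug: 8.91707 / 14.5939 = 0.611014 slug

0.6110 slug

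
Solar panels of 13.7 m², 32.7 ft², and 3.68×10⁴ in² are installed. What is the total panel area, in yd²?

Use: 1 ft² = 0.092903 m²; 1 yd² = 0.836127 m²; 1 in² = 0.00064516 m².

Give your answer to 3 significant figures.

48.4 yd²

13.7 m² (already m²)
32.7 ft² × 0.092903 → 3.03793 m²
3.68×10⁴ in² × 0.00064516 → 23.7419 m²
Sum: 13.7 + 3.03793 + 23.7419 = 40.4798 m²
In yd²: 40.4798 / 0.836127 = 48.4135 yd²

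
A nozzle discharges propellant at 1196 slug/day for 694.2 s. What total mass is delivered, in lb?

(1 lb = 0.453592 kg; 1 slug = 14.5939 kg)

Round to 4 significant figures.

1196 slug/day → 0.202017 kg/s
m = ṁ × t = 0.202017 × 694.2 = 140.24 kg
In lb: 140.24 / 0.453592 = 309.177 lb

309.2 lb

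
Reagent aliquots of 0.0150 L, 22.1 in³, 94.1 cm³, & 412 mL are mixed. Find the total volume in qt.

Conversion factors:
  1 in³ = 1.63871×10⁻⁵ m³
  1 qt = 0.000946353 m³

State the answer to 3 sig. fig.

0.0150 L × 0.001 → 1.5×10⁻⁵ m³
22.1 in³ × 1.63871×10⁻⁵ → 3.62155×10⁻⁴ m³
94.1 cm³ × 10⁻⁶ → 9.41×10⁻⁵ m³
412 mL × 10⁻⁶ → 4.12×10⁻⁴ m³
Combined: 1.5×10⁻⁵ + 3.62155×10⁻⁴ + 9.41×10⁻⁵ + 4.12×10⁻⁴ = 8.83255×10⁻⁴ m³
In qt: 8.83255×10⁻⁴ / 0.000946353 = 0.933325 qt

0.933 qt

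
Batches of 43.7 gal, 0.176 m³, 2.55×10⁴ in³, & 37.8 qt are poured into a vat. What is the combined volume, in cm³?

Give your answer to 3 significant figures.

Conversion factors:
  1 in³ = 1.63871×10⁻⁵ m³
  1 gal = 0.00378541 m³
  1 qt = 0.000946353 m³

7.95×10⁵ cm³

43.7 gal × 0.00378541 = 0.165422 m³
0.176 m³ (already m³)
2.55×10⁴ in³ × 1.63871×10⁻⁵ = 0.417871 m³
37.8 qt × 0.000946353 = 0.0357721 m³
Total: 0.165422 + 0.176 + 0.417871 + 0.0357721 = 0.795065 m³
In cm³: 0.795065 / 10⁻⁶ = 795065 cm³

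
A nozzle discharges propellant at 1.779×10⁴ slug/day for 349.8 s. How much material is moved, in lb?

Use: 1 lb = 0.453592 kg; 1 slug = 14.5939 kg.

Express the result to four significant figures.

1.779×10⁴ slug/day → 3.00492 kg/s
m = ṁ × t = 3.00492 × 349.8 = 1051.12 kg
In lb: 1051.12 / 0.453592 = 2317.32 lb

2317 lb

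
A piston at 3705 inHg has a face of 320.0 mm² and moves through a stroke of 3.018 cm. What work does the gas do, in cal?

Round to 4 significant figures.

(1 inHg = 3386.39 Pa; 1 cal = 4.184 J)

28.96 cal

3705 inHg → 1.25466×10⁷ Pa
320.0 mm² → 3.2×10⁻⁴ m²
F = P × A = 1.25466×10⁷ × 3.2×10⁻⁴ = 4014.91 N
3.018 cm → 0.03018 m
W = F × d = 4014.91 × 0.03018 = 121.17 J
In cal: 121.17 / 4.184 = 28.9603 cal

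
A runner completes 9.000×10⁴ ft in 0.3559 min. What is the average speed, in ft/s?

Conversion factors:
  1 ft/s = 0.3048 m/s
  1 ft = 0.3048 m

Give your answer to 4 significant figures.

4215 ft/s

9.000×10⁴ ft × 0.3048 → 27432 m
0.3559 min × 60 → 21.354 s
v = d / t = 27432 m / 21.354 s = 1284.63 m/s
1284.63 m/s ÷ (0.3048 m/s/ft/s) = 4214.67 ft/s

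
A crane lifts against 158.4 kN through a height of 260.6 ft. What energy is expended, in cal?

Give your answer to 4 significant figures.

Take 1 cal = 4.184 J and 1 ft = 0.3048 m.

3.007×10⁶ cal

158.4 kN × 1000 = 158400 N
260.6 ft × 0.3048 = 79.4309 m
W = F × d = 158400 N × 79.4309 m = 1.25819×10⁷ J
1.25819×10⁷ J ÷ (4.184 J/cal) = 3.00715×10⁶ cal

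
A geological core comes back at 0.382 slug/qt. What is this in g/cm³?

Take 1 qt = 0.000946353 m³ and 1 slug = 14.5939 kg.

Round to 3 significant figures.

0.382 slug/qt × 14.5939 kg/slug ÷ 0.000946353 m³/qt = 5890.9 kg/m³
5890.9 kg/m³ ÷ 0.001 kg/g × 10⁻⁶ m³/cm³ = 5.8909 g/cm³

5.89 g/cm³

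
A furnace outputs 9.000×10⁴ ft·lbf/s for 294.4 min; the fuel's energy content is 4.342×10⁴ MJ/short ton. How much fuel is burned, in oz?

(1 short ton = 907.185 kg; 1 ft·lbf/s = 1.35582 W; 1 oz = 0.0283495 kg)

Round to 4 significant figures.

9.000×10⁴ ft·lbf/s → 122024 W
294.4 min → 17664 s
E = P × t = 122024 × 17664 = 2.15543×10⁹ J
4.342×10⁴ MJ/short ton → 4.78623×10⁷ J/kg
m = E / e_s = 2.15543×10⁹ / 4.78623×10⁷ = 45.034 kg
In oz: 45.034 / 0.0283495 = 1588.53 oz

1589 oz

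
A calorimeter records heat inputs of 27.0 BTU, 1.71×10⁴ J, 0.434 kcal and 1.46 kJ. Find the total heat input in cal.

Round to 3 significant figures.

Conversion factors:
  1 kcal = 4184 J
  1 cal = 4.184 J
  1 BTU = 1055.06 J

1.17×10⁴ cal

27.0 BTU × 1055.06 = 28486.6 J
1.71×10⁴ J (already J)
0.434 kcal × 4184 = 1815.86 J
1.46 kJ × 1000 = 1460 J
Total: 28486.6 + 17100 + 1815.86 + 1460 = 48862.5 J
In cal: 48862.5 / 4.184 = 11678.4 cal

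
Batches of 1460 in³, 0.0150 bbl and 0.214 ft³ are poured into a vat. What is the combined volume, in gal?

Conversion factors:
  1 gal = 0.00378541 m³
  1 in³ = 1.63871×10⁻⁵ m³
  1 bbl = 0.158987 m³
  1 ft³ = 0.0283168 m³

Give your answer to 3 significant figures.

1460 in³ × 1.63871×10⁻⁵ → 0.0239252 m³
0.0150 bbl × 0.158987 → 0.0023848 m³
0.214 ft³ × 0.0283168 → 0.0060598 m³
Sum: 0.0239252 + 0.0023848 + 0.0060598 = 0.0323698 m³
In gal: 0.0323698 / 0.00378541 = 8.5512 gal

8.55 gal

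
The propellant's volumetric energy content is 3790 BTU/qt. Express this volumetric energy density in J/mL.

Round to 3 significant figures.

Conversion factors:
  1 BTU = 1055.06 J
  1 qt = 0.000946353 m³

3790 BTU/qt × 1055.06 J/BTU ÷ 0.000946353 m³/qt = 4.22536×10⁹ J/m³
4.22536×10⁹ J/m³ × 10⁻⁶ m³/mL = 4225.36 J/mL

4230 J/mL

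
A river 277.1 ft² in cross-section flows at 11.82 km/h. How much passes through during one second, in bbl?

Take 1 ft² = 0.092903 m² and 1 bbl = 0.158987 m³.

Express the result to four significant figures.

531.6 bbl

11.82 km/h × (1/3.6) = 3.28333 m/s
277.1 ft² × 0.092903 = 25.7434 m²
V = v × A × t = 3.28333 m/s × 25.7434 m² × 1 s = 84.5241 m³
84.5241 m³ ÷ (0.158987 m³/bbl) = 531.642 bbl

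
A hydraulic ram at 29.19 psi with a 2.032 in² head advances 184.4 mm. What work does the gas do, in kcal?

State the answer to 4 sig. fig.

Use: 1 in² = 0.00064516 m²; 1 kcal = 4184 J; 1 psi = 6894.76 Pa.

29.19 psi → 201258 Pa
2.032 in² → 0.00131097 m²
F = P × A = 201258 × 0.00131097 = 263.843 N
184.4 mm → 0.1844 m
W = F × d = 263.843 × 0.1844 = 48.6526 J
In kcal: 48.6526 / 4184 = 0.0116283 kcal

0.01163 kcal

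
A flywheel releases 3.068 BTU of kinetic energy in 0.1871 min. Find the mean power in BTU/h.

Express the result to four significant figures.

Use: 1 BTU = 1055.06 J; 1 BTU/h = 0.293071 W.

983.9 BTU/h

3.068 BTU × 1055.06 = 3236.92 J
0.1871 min × 60 = 11.226 s
P = E / t = 3236.92 J / 11.226 s = 288.341 W
288.341 W ÷ (0.293071 W/BTU/h) = 983.861 BTU/h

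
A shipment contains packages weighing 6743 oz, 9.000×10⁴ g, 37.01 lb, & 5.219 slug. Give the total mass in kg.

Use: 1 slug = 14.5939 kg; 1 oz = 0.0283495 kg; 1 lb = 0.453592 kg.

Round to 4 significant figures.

6743 oz × 0.0283495 → 191.161 kg
9.000×10⁴ g × 0.001 → 90 kg
37.01 lb × 0.453592 → 16.7874 kg
5.219 slug × 14.5939 → 76.1656 kg
Total: 191.161 + 90 + 16.7874 + 76.1656 = 374.114 kg

374.1 kg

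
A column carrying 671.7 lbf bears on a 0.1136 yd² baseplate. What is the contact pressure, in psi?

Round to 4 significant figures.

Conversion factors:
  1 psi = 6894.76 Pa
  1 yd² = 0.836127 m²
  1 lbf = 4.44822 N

671.7 lbf × 4.44822 = 2987.87 N
0.1136 yd² × 0.836127 = 0.094984 m²
P = F / A = 2987.87 N / 0.094984 m² = 31456.6 Pa
31456.6 Pa ÷ (6894.76 Pa/psi) = 4.56239 psi

4.562 psi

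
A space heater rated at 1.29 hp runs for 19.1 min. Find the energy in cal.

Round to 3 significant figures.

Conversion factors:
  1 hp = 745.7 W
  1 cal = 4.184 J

1.29 hp × 745.7 = 961.953 W
19.1 min × 60 = 1146 s
E = P × t = 961.953 W × 1146 s = 1.1024×10⁶ J
1.1024×10⁶ J ÷ (4.184 J/cal) = 263480 cal

2.63×10⁵ cal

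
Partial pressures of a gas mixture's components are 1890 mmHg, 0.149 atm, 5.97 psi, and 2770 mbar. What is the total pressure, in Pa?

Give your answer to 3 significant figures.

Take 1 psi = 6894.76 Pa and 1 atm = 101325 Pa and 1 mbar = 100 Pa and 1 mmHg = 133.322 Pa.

1890 mmHg × 133.322 → 251979 Pa
0.149 atm × 101325 → 15097.4 Pa
5.97 psi × 6894.76 → 41161.7 Pa
2770 mbar × 100 → 277000 Pa
Sum: 251979 + 15097.4 + 41161.7 + 277000 = 585238 Pa

5.85×10⁵ Pa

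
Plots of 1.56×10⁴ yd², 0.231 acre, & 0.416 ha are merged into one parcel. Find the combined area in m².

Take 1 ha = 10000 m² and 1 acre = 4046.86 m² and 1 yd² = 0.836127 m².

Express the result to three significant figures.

1.56×10⁴ yd² × 0.836127 = 13043.6 m²
0.231 acre × 4046.86 = 934.825 m²
0.416 ha × 10000 = 4160 m²
Sum: 13043.6 + 934.825 + 4160 = 18138.4 m²

1.81×10⁴ m²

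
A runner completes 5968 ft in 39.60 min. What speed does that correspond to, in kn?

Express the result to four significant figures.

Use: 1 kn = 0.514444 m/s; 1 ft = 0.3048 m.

5968 ft × 0.3048 → 1819.05 m
39.60 min × 60 → 2376 s
v = d / t = 1819.05 m / 2376 s = 0.765593 m/s
0.765593 m/s ÷ (0.514444 m/s/kn) = 1.4882 kn

1.488 kn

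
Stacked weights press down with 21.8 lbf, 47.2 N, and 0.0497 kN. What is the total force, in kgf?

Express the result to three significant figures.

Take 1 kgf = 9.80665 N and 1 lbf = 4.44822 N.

21.8 lbf × 4.44822 → 96.9712 N
47.2 N (already N)
0.0497 kN × 1000 → 49.7 N
Combined: 96.9712 + 47.2 + 49.7 = 193.871 N
In kgf: 193.871 / 9.80665 = 19.7693 kgf

19.8 kgf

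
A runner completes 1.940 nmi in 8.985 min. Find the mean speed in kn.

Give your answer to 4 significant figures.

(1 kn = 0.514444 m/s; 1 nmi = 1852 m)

1.940 nmi × 1852 → 3592.88 m
8.985 min × 60 → 539.1 s
v = d / t = 3592.88 m / 539.1 s = 6.66459 m/s
6.66459 m/s ÷ (0.514444 m/s/kn) = 12.9549 kn

12.95 kn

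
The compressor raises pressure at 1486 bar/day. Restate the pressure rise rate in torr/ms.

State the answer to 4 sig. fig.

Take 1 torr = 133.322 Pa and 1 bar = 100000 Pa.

1486 bar/day × 100000 Pa/bar ÷ 86400 s/day = 1719.91 Pa/s
1719.91 Pa/s ÷ 133.322 Pa/torr × 0.001 s/ms = 0.0129004 torr/ms

0.01290 torr/ms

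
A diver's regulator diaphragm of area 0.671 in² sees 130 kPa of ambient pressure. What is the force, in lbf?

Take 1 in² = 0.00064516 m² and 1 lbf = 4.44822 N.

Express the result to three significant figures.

130 kPa × 1000 = 130000 Pa
0.671 in² × 0.00064516 = 4.32902×10⁻⁴ m²
F = P × A = 130000 Pa × 4.32902×10⁻⁴ m² = 56.2773 N
56.2773 N ÷ (4.44822 N/lbf) = 12.6516 lbf

12.7 lbf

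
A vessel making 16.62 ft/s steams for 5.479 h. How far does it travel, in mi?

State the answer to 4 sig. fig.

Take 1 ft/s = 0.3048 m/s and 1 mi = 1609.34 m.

16.62 ft/s × 0.3048 → 5.06578 m/s
5.479 h × 3600 → 19724.4 s
d = v × t = 5.06578 m/s × 19724.4 s = 99919.5 m
99919.5 m ÷ (1609.34 m/mi) = 62.0873 mi

62.09 mi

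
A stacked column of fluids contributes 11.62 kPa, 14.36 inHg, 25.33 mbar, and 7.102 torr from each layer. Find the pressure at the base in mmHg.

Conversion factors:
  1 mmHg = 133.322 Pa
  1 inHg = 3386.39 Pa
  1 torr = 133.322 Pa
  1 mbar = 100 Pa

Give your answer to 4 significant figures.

478.0 mmHg

11.62 kPa × 1000 → 11620 Pa
14.36 inHg × 3386.39 → 48628.6 Pa
25.33 mbar × 100 → 2533 Pa
7.102 torr × 133.322 → 946.853 Pa
Combined: 11620 + 48628.6 + 2533 + 946.853 = 63728.5 Pa
In mmHg: 63728.5 / 133.322 = 478.004 mmHg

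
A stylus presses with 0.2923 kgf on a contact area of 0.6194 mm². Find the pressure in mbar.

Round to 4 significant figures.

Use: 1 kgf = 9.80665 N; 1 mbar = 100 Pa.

4.628×10⁴ mbar

0.2923 kgf × 9.80665 = 2.86648 N
0.6194 mm² × 10⁻⁶ = 6.194×10⁻⁷ m²
P = F / A = 2.86648 N / 6.194×10⁻⁷ m² = 4.62783×10⁶ Pa
4.62783×10⁶ Pa ÷ (100 Pa/mbar) = 46278.3 mbar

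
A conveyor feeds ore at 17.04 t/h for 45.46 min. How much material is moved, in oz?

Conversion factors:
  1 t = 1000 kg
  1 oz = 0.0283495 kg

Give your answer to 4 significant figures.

4.554×10⁵ oz

17.04 t/h → 4.73333 kg/s
45.46 min → 2727.6 s
m = ṁ × t = 4.73333 × 2727.6 = 12910.6 kg
In oz: 12910.6 / 0.0283495 = 455408 oz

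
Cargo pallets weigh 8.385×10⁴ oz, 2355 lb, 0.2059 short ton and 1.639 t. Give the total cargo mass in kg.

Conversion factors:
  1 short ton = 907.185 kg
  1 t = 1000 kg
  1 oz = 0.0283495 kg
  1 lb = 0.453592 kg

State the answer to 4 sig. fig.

5271 kg

8.385×10⁴ oz × 0.0283495 = 2377.11 kg
2355 lb × 0.453592 = 1068.21 kg
0.2059 short ton × 907.185 = 186.789 kg
1.639 t × 1000 = 1639 kg
Total: 2377.11 + 1068.21 + 186.789 + 1639 = 5271.11 kg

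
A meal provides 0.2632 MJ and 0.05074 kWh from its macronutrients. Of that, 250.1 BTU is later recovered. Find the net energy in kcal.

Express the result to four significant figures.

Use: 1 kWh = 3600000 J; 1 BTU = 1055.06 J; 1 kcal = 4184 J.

0.2632 MJ × 1000000 = 263200 J
0.05074 kWh × 3600000 = 182664 J
250.1 BTU × 1055.06 = 263871 J
Sum: 263200 + 182664 − 263871 = 181993 J
In kcal: 181993 / 4184 = 43.4974 kcal

43.50 kcal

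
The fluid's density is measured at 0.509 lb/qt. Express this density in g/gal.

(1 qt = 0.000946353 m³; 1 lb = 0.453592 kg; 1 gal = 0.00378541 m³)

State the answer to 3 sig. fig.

0.509 lb/qt × 0.453592 kg/lb ÷ 0.000946353 m³/qt = 243.966 kg/m³
243.966 kg/m³ ÷ 0.001 kg/g × 0.00378541 m³/gal = 923.511 g/gal

924 g/gal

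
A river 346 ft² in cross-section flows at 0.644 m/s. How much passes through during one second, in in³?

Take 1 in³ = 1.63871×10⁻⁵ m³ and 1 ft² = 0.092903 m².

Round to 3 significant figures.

346 ft² × 0.092903 → 32.1444 m²
V = v × A × t = 0.644 m/s × 32.1444 m² × 1 s = 20.701 m³
20.701 m³ ÷ (1.63871×10⁻⁵ m³/in³) = 1.26325×10⁶ in³

1.26×10⁶ in³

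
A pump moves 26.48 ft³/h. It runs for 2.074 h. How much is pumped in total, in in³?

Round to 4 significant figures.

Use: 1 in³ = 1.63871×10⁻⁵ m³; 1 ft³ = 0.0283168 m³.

9.490×10⁴ in³

26.48 ft³/h → 2.08286×10⁻⁴ m³/s
2.074 h → 7466.4 s
V = Q × t = 2.08286×10⁻⁴ × 7466.4 = 1.55515 m³
In in³: 1.55515 / 1.63871×10⁻⁵ = 94900.9 in³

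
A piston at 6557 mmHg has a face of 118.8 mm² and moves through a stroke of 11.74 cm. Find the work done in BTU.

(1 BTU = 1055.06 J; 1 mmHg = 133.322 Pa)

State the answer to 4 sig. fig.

6557 mmHg → 874192 Pa
118.8 mm² → 1.188×10⁻⁴ m²
F = P × A = 874192 × 1.188×10⁻⁴ = 103.854 N
11.74 cm → 0.1174 m
W = F × d = 103.854 × 0.1174 = 12.1925 J
In BTU: 12.1925 / 1055.06 = 0.0115562 BTU

0.01156 BTU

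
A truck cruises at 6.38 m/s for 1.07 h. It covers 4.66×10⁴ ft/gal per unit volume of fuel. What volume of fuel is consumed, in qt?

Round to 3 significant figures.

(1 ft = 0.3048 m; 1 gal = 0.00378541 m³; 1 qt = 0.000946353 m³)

1.07 h → 3852 s
d = v × t = 6.38 × 3852 = 24575.8 m
4.66×10⁴ ft/gal → 3.75222×10⁶ m/m³
V = d / (distance per unit fuel) = 24575.8 / 3.75222×10⁶ = 0.00654967 m³
In qt: 0.00654967 / 0.000946353 = 6.92096 qt

6.92 qt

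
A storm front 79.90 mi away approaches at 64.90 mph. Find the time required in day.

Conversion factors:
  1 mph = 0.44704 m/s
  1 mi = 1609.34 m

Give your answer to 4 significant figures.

0.05130 day

79.90 mi × 1609.34 = 128586 m
64.90 mph × 0.44704 = 29.0129 m/s
t = d / v = 128586 m / 29.0129 m/s = 4432.03 s
4432.03 s ÷ (86400 s/day) = 0.0512966 day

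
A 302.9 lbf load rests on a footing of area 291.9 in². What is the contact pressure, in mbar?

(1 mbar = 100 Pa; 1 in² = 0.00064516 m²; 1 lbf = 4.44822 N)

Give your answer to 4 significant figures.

71.55 mbar

302.9 lbf × 4.44822 → 1347.37 N
291.9 in² × 0.00064516 → 0.188322 m²
P = F / A = 1347.37 N / 0.188322 m² = 7154.61 Pa
7154.61 Pa ÷ (100 Pa/mbar) = 71.5461 mbar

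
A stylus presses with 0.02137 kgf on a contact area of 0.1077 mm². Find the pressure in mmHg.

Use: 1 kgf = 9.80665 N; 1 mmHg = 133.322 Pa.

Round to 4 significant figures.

0.02137 kgf × 9.80665 → 0.209568 N
0.1077 mm² × 10⁻⁶ → 1.077×10⁻⁷ m²
P = F / A = 0.209568 N / 1.077×10⁻⁷ m² = 1.94585×10⁶ Pa
1.94585×10⁶ Pa ÷ (133.322 Pa/mmHg) = 14595.1 mmHg

1.460×10⁴ mmHg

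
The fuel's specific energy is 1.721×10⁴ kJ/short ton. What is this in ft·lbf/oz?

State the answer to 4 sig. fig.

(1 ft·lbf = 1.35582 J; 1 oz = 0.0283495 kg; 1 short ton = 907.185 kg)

1.721×10⁴ kJ/short ton × 1000 J/kJ ÷ 907.185 kg/short ton = 18970.8 J/kg
18970.8 J/kg ÷ 1.35582 J/ft·lbf × 0.0283495 kg/oz = 396.67 ft·lbf/oz

396.7 ft·lbf/oz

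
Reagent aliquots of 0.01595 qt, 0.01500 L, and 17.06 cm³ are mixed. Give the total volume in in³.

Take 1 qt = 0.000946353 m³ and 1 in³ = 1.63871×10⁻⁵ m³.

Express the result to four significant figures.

2.878 in³

0.01595 qt × 0.000946353 → 1.50943×10⁻⁵ m³
0.01500 L × 0.001 → 1.5×10⁻⁵ m³
17.06 cm³ × 10⁻⁶ → 1.706×10⁻⁵ m³
Sum: 1.50943×10⁻⁵ + 1.5×10⁻⁵ + 1.706×10⁻⁵ = 4.71543×10⁻⁵ m³
In in³: 4.71543×10⁻⁵ / 1.63871×10⁻⁵ = 2.87753 in³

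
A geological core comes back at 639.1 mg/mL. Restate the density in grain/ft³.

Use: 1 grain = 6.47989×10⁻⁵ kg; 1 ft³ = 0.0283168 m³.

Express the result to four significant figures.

2.793×10⁵ grain/ft³

639.1 mg/mL × 10⁻⁶ kg/mg ÷ 10⁻⁶ m³/mL = 639.1 kg/m³
639.1 kg/m³ ÷ 6.47989×10⁻⁵ kg/grain × 0.0283168 m³/ft³ = 279284 grain/ft³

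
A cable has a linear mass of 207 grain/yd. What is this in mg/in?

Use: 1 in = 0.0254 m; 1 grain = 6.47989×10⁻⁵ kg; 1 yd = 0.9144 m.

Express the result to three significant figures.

373 mg/in

207 grain/yd × 6.47989×10⁻⁵ kg/grain ÷ 0.9144 m/yd = 0.014669 kg/m
0.014669 kg/m ÷ 10⁻⁶ kg/mg × 0.0254 m/in = 372.593 mg/in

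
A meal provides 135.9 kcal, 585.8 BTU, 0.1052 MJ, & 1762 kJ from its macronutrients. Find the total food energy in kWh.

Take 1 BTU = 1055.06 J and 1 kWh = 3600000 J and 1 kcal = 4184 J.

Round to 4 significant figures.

0.8483 kWh

135.9 kcal × 4184 = 568606 J
585.8 BTU × 1055.06 = 618054 J
0.1052 MJ × 1000000 = 105200 J
1762 kJ × 1000 = 1.762×10⁶ J
Sum: 568606 + 618054 + 105200 + 1.762×10⁶ = 3.05386×10⁶ J
In kWh: 3.05386×10⁶ / 3600000 = 0.848294 kWh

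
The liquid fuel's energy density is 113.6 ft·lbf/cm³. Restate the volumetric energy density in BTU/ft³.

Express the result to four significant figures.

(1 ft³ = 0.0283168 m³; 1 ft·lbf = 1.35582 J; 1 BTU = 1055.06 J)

113.6 ft·lbf/cm³ × 1.35582 J/ft·lbf ÷ 10⁻⁶ m³/cm³ = 1.54021×10⁸ J/m³
1.54021×10⁸ J/m³ ÷ 1055.06 J/BTU × 0.0283168 m³/ft³ = 4133.78 BTU/ft³

4134 BTU/ft³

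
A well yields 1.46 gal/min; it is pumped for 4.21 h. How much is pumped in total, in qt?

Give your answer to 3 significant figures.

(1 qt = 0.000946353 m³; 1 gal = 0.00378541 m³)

1480 qt

1.46 gal/min → 9.21116×10⁻⁵ m³/s
4.21 h → 15156 s
V = Q × t = 9.21116×10⁻⁵ × 15156 = 1.39604 m³
In qt: 1.39604 / 0.000946353 = 1475.18 qt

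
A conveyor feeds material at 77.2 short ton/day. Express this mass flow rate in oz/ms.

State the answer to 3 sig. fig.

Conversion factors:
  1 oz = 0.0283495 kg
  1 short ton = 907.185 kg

77.2 short ton/day × 907.185 kg/short ton ÷ 86400 s/day = 0.810587 kg/s
0.810587 kg/s ÷ 0.0283495 kg/oz × 0.001 s/ms = 0.0285926 oz/ms

0.0286 oz/ms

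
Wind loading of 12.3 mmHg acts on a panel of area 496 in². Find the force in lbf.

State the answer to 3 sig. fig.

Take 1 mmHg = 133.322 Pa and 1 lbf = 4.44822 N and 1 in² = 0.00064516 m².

118 lbf

12.3 mmHg × 133.322 = 1639.86 Pa
496 in² × 0.00064516 = 0.319999 m²
F = P × A = 1639.86 Pa × 0.319999 m² = 524.754 N
524.754 N ÷ (4.44822 N/lbf) = 117.969 lbf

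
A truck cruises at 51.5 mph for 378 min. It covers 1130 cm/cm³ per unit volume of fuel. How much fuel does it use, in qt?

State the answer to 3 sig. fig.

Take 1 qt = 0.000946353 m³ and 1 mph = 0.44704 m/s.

51.5 mph → 23.0226 m/s
378 min → 22680 s
d = v × t = 23.0226 × 22680 = 522153 m
1130 cm/cm³ → 1.13×10⁷ m/m³
V = d / (distance per unit fuel) = 522153 / 1.13×10⁷ = 0.0462082 m³
In qt: 0.0462082 / 0.000946353 = 48.8277 qt

48.8 qt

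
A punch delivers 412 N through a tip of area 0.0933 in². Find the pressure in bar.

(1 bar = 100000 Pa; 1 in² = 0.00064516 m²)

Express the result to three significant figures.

0.0933 in² × 0.00064516 → 6.01934×10⁻⁵ m²
P = F / A = 412 N / 6.01934×10⁻⁵ m² = 6.8446×10⁶ Pa
6.8446×10⁶ Pa ÷ (100000 Pa/bar) = 68.446 bar

68.4 bar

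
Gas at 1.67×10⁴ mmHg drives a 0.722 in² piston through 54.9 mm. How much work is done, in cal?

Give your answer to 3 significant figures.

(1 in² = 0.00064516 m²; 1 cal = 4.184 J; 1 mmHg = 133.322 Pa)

13.6 cal

1.67×10⁴ mmHg → 2.22648×10⁶ Pa
0.722 in² → 4.65806×10⁻⁴ m²
F = P × A = 2.22648×10⁶ × 4.65806×10⁻⁴ = 1037.11 N
54.9 mm → 0.0549 m
W = F × d = 1037.11 × 0.0549 = 56.9373 J
In cal: 56.9373 / 4.184 = 13.6083 cal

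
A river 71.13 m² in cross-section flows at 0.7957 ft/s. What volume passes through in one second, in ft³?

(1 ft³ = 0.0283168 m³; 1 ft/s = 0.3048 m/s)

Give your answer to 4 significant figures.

0.7957 ft/s × 0.3048 = 0.242529 m/s
V = v × A × t = 0.242529 m/s × 71.13 m² × 1 s = 17.2511 m³
17.2511 m³ ÷ (0.0283168 m³/ft³) = 609.218 ft³

609.2 ft³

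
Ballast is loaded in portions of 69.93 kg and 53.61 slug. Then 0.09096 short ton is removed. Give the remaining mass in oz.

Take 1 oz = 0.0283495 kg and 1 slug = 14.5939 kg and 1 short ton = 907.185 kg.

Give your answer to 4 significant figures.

69.93 kg (already kg)
53.61 slug × 14.5939 = 782.379 kg
0.09096 short ton × 907.185 = 82.5175 kg
Net: 69.93 + 782.379 − 82.5175 = 769.792 kg
In oz: 769.792 / 0.0283495 = 27153.6 oz

2.715×10⁴ oz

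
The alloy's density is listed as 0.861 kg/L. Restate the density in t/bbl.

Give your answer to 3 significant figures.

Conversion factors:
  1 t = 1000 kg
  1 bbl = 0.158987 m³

0.137 t/bbl

0.861 kg/L ÷ 0.001 m³/L = 861 kg/m³
861 kg/m³ ÷ 1000 kg/t × 0.158987 m³/bbl = 0.136888 t/bbl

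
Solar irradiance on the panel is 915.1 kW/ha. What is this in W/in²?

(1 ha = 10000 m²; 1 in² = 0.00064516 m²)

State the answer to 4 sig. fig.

0.05904 W/in²

915.1 kW/ha × 1000 W/kW ÷ 10000 m²/ha = 91.51 W/m²
91.51 W/m² × 0.00064516 m²/in² = 0.0590386 W/in²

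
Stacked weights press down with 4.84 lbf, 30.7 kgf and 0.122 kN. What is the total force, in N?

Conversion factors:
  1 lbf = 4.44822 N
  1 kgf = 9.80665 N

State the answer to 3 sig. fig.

4.84 lbf × 4.44822 = 21.5294 N
30.7 kgf × 9.80665 = 301.064 N
0.122 kN × 1000 = 122 N
Combined: 21.5294 + 301.064 + 122 = 444.593 N

445 N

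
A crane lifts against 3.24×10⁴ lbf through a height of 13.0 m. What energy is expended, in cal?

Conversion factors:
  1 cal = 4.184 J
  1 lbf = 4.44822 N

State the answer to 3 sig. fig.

3.24×10⁴ lbf × 4.44822 → 144122 N
W = F × d = 144122 N × 13 m = 1.87359×10⁶ J
1.87359×10⁶ J ÷ (4.184 J/cal) = 447799 cal

4.48×10⁵ cal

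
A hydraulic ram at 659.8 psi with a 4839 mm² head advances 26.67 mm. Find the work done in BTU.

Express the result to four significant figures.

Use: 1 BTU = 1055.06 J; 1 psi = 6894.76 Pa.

659.8 psi → 4.54916×10⁶ Pa
4839 mm² → 0.004839 m²
F = P × A = 4.54916×10⁶ × 0.004839 = 22013.4 N
26.67 mm → 0.02667 m
W = F × d = 22013.4 × 0.02667 = 587.097 J
In BTU: 587.097 / 1055.06 = 0.556458 BTU

0.5565 BTU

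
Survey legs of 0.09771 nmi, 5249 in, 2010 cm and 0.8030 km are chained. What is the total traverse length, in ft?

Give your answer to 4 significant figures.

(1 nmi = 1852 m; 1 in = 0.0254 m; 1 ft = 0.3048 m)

0.09771 nmi × 1852 = 180.959 m
5249 in × 0.0254 = 133.325 m
2010 cm × 0.01 = 20.1 m
0.8030 km × 1000 = 803 m
Sum: 180.959 + 133.325 + 20.1 + 803 = 1137.38 m
In ft: 1137.38 / 0.3048 = 3731.56 ft

3732 ft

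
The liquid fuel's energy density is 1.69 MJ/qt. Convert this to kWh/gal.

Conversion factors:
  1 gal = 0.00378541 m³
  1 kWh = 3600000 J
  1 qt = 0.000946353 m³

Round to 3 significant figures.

1.88 kWh/gal

1.69 MJ/qt × 1000000 J/MJ ÷ 0.000946353 m³/qt = 1.7858×10⁹ J/m³
1.7858×10⁹ J/m³ ÷ 3600000 J/kWh × 0.00378541 m³/gal = 1.87777 kWh/gal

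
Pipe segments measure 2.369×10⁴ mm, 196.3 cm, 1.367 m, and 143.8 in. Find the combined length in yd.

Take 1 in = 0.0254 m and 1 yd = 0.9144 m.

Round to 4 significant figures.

33.54 yd

2.369×10⁴ mm × 0.001 → 23.69 m
196.3 cm × 0.01 → 1.963 m
1.367 m (already m)
143.8 in × 0.0254 → 3.65252 m
Combined: 23.69 + 1.963 + 1.367 + 3.65252 = 30.6725 m
In yd: 30.6725 / 0.9144 = 33.5439 yd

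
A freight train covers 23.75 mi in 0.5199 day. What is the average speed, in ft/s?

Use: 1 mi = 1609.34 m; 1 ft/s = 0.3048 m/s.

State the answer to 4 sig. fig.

2.792 ft/s

23.75 mi × 1609.34 = 38221.8 m
0.5199 day × 86400 = 44919.4 s
v = d / t = 38221.8 m / 44919.4 s = 0.850897 m/s
0.850897 m/s ÷ (0.3048 m/s/ft/s) = 2.79166 ft/s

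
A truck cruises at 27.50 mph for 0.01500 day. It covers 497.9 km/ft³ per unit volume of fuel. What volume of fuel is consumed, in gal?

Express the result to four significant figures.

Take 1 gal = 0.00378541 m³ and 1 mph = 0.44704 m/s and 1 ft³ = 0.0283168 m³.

0.2394 gal

27.50 mph → 12.2936 m/s
0.01500 day → 1296 s
d = v × t = 12.2936 × 1296 = 15932.5 m
497.9 km/ft³ → 1.75832×10⁷ m/m³
V = d / (distance per unit fuel) = 15932.5 / 1.75832×10⁷ = 9.06121×10⁻⁴ m³
In gal: 9.06121×10⁻⁴ / 0.00378541 = 0.239372 gal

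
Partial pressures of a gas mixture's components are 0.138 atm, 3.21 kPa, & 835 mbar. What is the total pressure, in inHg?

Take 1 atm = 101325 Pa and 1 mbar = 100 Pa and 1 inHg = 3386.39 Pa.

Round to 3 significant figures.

29.7 inHg

0.138 atm × 101325 = 13982.8 Pa
3.21 kPa × 1000 = 3210 Pa
835 mbar × 100 = 83500 Pa
Combined: 13982.8 + 3210 + 83500 = 100693 Pa
In inHg: 100693 / 3386.39 = 29.7346 inHg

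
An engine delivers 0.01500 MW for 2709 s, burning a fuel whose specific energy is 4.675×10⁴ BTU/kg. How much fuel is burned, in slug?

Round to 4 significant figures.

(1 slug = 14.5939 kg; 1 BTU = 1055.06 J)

0.05645 slug

0.01500 MW → 15000 W
E = P × t = 15000 × 2709 = 4.0635×10⁷ J
4.675×10⁴ BTU/kg → 4.93241×10⁷ J/kg
m = E / e_s = 4.0635×10⁷ / 4.93241×10⁷ = 0.823837 kg
In slug: 0.823837 / 14.5939 = 0.0564508 slug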